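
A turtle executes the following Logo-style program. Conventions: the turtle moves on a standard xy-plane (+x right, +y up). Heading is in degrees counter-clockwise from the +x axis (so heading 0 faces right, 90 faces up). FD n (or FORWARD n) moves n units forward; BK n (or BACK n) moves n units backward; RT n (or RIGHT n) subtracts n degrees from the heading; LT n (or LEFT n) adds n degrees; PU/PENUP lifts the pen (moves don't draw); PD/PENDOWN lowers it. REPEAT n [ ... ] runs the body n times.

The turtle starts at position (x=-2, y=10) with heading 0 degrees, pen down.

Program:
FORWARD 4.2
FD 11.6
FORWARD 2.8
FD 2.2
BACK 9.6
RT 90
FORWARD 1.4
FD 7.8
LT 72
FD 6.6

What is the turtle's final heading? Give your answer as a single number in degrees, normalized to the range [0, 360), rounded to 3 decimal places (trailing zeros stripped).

Executing turtle program step by step:
Start: pos=(-2,10), heading=0, pen down
FD 4.2: (-2,10) -> (2.2,10) [heading=0, draw]
FD 11.6: (2.2,10) -> (13.8,10) [heading=0, draw]
FD 2.8: (13.8,10) -> (16.6,10) [heading=0, draw]
FD 2.2: (16.6,10) -> (18.8,10) [heading=0, draw]
BK 9.6: (18.8,10) -> (9.2,10) [heading=0, draw]
RT 90: heading 0 -> 270
FD 1.4: (9.2,10) -> (9.2,8.6) [heading=270, draw]
FD 7.8: (9.2,8.6) -> (9.2,0.8) [heading=270, draw]
LT 72: heading 270 -> 342
FD 6.6: (9.2,0.8) -> (15.477,-1.24) [heading=342, draw]
Final: pos=(15.477,-1.24), heading=342, 8 segment(s) drawn

Answer: 342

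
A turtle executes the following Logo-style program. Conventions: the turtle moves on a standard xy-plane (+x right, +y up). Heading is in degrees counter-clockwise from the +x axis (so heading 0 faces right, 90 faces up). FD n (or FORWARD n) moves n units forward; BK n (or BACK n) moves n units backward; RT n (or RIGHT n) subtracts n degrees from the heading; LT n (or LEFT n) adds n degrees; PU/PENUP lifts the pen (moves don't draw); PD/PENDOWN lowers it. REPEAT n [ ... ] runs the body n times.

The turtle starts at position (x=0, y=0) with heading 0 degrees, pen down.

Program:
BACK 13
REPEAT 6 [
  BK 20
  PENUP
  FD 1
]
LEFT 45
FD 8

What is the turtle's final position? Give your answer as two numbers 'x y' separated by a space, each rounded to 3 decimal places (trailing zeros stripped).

Answer: -121.343 5.657

Derivation:
Executing turtle program step by step:
Start: pos=(0,0), heading=0, pen down
BK 13: (0,0) -> (-13,0) [heading=0, draw]
REPEAT 6 [
  -- iteration 1/6 --
  BK 20: (-13,0) -> (-33,0) [heading=0, draw]
  PU: pen up
  FD 1: (-33,0) -> (-32,0) [heading=0, move]
  -- iteration 2/6 --
  BK 20: (-32,0) -> (-52,0) [heading=0, move]
  PU: pen up
  FD 1: (-52,0) -> (-51,0) [heading=0, move]
  -- iteration 3/6 --
  BK 20: (-51,0) -> (-71,0) [heading=0, move]
  PU: pen up
  FD 1: (-71,0) -> (-70,0) [heading=0, move]
  -- iteration 4/6 --
  BK 20: (-70,0) -> (-90,0) [heading=0, move]
  PU: pen up
  FD 1: (-90,0) -> (-89,0) [heading=0, move]
  -- iteration 5/6 --
  BK 20: (-89,0) -> (-109,0) [heading=0, move]
  PU: pen up
  FD 1: (-109,0) -> (-108,0) [heading=0, move]
  -- iteration 6/6 --
  BK 20: (-108,0) -> (-128,0) [heading=0, move]
  PU: pen up
  FD 1: (-128,0) -> (-127,0) [heading=0, move]
]
LT 45: heading 0 -> 45
FD 8: (-127,0) -> (-121.343,5.657) [heading=45, move]
Final: pos=(-121.343,5.657), heading=45, 2 segment(s) drawn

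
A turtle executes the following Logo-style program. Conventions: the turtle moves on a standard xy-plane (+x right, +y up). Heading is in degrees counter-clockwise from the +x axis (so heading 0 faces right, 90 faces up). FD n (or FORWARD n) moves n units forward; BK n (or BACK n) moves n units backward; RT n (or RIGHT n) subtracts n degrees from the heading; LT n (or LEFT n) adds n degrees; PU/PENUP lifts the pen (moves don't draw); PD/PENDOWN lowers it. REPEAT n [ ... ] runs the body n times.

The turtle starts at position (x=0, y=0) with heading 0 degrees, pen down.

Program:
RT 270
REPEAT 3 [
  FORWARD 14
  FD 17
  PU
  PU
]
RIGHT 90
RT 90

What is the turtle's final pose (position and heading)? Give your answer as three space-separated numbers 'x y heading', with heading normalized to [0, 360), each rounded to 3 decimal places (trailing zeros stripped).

Executing turtle program step by step:
Start: pos=(0,0), heading=0, pen down
RT 270: heading 0 -> 90
REPEAT 3 [
  -- iteration 1/3 --
  FD 14: (0,0) -> (0,14) [heading=90, draw]
  FD 17: (0,14) -> (0,31) [heading=90, draw]
  PU: pen up
  PU: pen up
  -- iteration 2/3 --
  FD 14: (0,31) -> (0,45) [heading=90, move]
  FD 17: (0,45) -> (0,62) [heading=90, move]
  PU: pen up
  PU: pen up
  -- iteration 3/3 --
  FD 14: (0,62) -> (0,76) [heading=90, move]
  FD 17: (0,76) -> (0,93) [heading=90, move]
  PU: pen up
  PU: pen up
]
RT 90: heading 90 -> 0
RT 90: heading 0 -> 270
Final: pos=(0,93), heading=270, 2 segment(s) drawn

Answer: 0 93 270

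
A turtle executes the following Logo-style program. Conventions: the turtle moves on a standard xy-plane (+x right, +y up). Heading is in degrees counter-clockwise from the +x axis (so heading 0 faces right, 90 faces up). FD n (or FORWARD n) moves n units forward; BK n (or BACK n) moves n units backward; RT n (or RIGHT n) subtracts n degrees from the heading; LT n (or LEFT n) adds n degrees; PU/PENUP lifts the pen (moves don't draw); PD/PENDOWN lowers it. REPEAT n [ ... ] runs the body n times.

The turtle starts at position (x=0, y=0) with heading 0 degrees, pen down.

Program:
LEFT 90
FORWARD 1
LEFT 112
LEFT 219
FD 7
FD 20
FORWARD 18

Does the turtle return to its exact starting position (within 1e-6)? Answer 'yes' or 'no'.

Executing turtle program step by step:
Start: pos=(0,0), heading=0, pen down
LT 90: heading 0 -> 90
FD 1: (0,0) -> (0,1) [heading=90, draw]
LT 112: heading 90 -> 202
LT 219: heading 202 -> 61
FD 7: (0,1) -> (3.394,7.122) [heading=61, draw]
FD 20: (3.394,7.122) -> (13.09,24.615) [heading=61, draw]
FD 18: (13.09,24.615) -> (21.816,40.358) [heading=61, draw]
Final: pos=(21.816,40.358), heading=61, 4 segment(s) drawn

Start position: (0, 0)
Final position: (21.816, 40.358)
Distance = 45.877; >= 1e-6 -> NOT closed

Answer: no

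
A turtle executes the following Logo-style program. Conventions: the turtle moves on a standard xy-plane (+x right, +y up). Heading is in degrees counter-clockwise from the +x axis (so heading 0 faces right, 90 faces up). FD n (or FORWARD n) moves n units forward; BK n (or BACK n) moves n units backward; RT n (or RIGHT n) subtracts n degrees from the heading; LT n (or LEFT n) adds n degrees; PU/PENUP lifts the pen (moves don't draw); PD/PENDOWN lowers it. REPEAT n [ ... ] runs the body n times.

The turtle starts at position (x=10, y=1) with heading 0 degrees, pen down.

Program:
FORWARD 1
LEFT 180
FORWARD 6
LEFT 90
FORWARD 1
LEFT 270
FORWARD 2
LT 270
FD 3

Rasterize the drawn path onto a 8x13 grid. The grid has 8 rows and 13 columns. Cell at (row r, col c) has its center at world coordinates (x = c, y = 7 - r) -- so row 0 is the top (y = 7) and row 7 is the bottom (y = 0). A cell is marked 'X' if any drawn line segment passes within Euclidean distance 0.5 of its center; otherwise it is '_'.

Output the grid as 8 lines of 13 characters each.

Segment 0: (10,1) -> (11,1)
Segment 1: (11,1) -> (5,1)
Segment 2: (5,1) -> (5,0)
Segment 3: (5,0) -> (3,0)
Segment 4: (3,0) -> (3,3)

Answer: _____________
_____________
_____________
_____________
___X_________
___X_________
___X_XXXXXXX_
___XXX_______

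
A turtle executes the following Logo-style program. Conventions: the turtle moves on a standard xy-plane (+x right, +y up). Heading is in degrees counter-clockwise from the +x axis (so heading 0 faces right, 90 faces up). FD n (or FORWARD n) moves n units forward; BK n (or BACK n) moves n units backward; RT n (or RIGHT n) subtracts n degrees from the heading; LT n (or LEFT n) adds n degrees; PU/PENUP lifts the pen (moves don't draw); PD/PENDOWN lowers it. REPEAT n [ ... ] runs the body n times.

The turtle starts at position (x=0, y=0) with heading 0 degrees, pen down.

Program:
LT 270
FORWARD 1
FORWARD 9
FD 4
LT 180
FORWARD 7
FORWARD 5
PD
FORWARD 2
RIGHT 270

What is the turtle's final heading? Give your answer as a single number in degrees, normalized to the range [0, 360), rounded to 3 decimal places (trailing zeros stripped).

Executing turtle program step by step:
Start: pos=(0,0), heading=0, pen down
LT 270: heading 0 -> 270
FD 1: (0,0) -> (0,-1) [heading=270, draw]
FD 9: (0,-1) -> (0,-10) [heading=270, draw]
FD 4: (0,-10) -> (0,-14) [heading=270, draw]
LT 180: heading 270 -> 90
FD 7: (0,-14) -> (0,-7) [heading=90, draw]
FD 5: (0,-7) -> (0,-2) [heading=90, draw]
PD: pen down
FD 2: (0,-2) -> (0,0) [heading=90, draw]
RT 270: heading 90 -> 180
Final: pos=(0,0), heading=180, 6 segment(s) drawn

Answer: 180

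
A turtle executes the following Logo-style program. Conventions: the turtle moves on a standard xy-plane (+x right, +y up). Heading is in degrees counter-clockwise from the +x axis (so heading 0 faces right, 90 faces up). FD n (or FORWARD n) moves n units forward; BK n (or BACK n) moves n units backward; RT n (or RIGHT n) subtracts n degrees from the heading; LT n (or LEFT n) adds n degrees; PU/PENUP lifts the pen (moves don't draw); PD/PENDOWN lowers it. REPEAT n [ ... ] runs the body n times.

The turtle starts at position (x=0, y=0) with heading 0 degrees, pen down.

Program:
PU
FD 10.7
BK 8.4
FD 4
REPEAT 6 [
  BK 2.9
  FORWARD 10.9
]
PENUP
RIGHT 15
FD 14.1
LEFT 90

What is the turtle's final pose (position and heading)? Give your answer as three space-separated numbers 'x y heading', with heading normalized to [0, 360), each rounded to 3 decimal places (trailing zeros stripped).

Executing turtle program step by step:
Start: pos=(0,0), heading=0, pen down
PU: pen up
FD 10.7: (0,0) -> (10.7,0) [heading=0, move]
BK 8.4: (10.7,0) -> (2.3,0) [heading=0, move]
FD 4: (2.3,0) -> (6.3,0) [heading=0, move]
REPEAT 6 [
  -- iteration 1/6 --
  BK 2.9: (6.3,0) -> (3.4,0) [heading=0, move]
  FD 10.9: (3.4,0) -> (14.3,0) [heading=0, move]
  -- iteration 2/6 --
  BK 2.9: (14.3,0) -> (11.4,0) [heading=0, move]
  FD 10.9: (11.4,0) -> (22.3,0) [heading=0, move]
  -- iteration 3/6 --
  BK 2.9: (22.3,0) -> (19.4,0) [heading=0, move]
  FD 10.9: (19.4,0) -> (30.3,0) [heading=0, move]
  -- iteration 4/6 --
  BK 2.9: (30.3,0) -> (27.4,0) [heading=0, move]
  FD 10.9: (27.4,0) -> (38.3,0) [heading=0, move]
  -- iteration 5/6 --
  BK 2.9: (38.3,0) -> (35.4,0) [heading=0, move]
  FD 10.9: (35.4,0) -> (46.3,0) [heading=0, move]
  -- iteration 6/6 --
  BK 2.9: (46.3,0) -> (43.4,0) [heading=0, move]
  FD 10.9: (43.4,0) -> (54.3,0) [heading=0, move]
]
PU: pen up
RT 15: heading 0 -> 345
FD 14.1: (54.3,0) -> (67.92,-3.649) [heading=345, move]
LT 90: heading 345 -> 75
Final: pos=(67.92,-3.649), heading=75, 0 segment(s) drawn

Answer: 67.92 -3.649 75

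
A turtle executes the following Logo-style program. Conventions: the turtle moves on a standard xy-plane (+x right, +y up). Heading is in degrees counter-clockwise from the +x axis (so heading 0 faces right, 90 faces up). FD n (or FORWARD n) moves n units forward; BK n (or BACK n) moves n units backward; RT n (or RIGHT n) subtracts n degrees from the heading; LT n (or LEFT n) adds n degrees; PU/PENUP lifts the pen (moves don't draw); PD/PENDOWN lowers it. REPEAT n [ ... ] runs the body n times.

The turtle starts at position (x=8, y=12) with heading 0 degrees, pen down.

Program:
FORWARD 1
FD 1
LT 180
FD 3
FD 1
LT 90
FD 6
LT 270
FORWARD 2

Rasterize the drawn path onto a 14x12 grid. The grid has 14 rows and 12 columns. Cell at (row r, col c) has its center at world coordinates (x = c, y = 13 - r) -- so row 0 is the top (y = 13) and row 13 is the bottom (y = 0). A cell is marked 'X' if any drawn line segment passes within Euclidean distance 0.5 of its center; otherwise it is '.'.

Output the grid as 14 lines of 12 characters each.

Answer: ............
......XXXXX.
......X.....
......X.....
......X.....
......X.....
......X.....
....XXX.....
............
............
............
............
............
............

Derivation:
Segment 0: (8,12) -> (9,12)
Segment 1: (9,12) -> (10,12)
Segment 2: (10,12) -> (7,12)
Segment 3: (7,12) -> (6,12)
Segment 4: (6,12) -> (6,6)
Segment 5: (6,6) -> (4,6)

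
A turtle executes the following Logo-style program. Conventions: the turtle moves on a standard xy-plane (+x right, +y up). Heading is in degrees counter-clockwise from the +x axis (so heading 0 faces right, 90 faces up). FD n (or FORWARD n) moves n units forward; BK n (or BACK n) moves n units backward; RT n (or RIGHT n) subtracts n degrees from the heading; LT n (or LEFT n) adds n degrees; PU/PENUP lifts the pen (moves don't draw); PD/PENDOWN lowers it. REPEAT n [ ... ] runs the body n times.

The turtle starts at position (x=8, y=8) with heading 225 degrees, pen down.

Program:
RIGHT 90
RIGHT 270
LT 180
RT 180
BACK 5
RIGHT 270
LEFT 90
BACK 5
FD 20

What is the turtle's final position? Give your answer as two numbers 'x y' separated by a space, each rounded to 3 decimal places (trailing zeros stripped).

Answer: 22.142 22.142

Derivation:
Executing turtle program step by step:
Start: pos=(8,8), heading=225, pen down
RT 90: heading 225 -> 135
RT 270: heading 135 -> 225
LT 180: heading 225 -> 45
RT 180: heading 45 -> 225
BK 5: (8,8) -> (11.536,11.536) [heading=225, draw]
RT 270: heading 225 -> 315
LT 90: heading 315 -> 45
BK 5: (11.536,11.536) -> (8,8) [heading=45, draw]
FD 20: (8,8) -> (22.142,22.142) [heading=45, draw]
Final: pos=(22.142,22.142), heading=45, 3 segment(s) drawn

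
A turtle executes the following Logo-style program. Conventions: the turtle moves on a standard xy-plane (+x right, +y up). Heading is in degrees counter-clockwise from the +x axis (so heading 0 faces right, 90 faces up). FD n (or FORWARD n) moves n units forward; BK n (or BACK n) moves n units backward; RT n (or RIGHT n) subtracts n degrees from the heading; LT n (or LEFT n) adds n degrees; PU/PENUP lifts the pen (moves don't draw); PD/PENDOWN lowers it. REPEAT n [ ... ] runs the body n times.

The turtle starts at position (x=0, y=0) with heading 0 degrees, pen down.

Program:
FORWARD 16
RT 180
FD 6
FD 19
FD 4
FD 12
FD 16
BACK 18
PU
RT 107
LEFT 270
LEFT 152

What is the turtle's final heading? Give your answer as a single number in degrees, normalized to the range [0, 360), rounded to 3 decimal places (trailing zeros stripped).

Executing turtle program step by step:
Start: pos=(0,0), heading=0, pen down
FD 16: (0,0) -> (16,0) [heading=0, draw]
RT 180: heading 0 -> 180
FD 6: (16,0) -> (10,0) [heading=180, draw]
FD 19: (10,0) -> (-9,0) [heading=180, draw]
FD 4: (-9,0) -> (-13,0) [heading=180, draw]
FD 12: (-13,0) -> (-25,0) [heading=180, draw]
FD 16: (-25,0) -> (-41,0) [heading=180, draw]
BK 18: (-41,0) -> (-23,0) [heading=180, draw]
PU: pen up
RT 107: heading 180 -> 73
LT 270: heading 73 -> 343
LT 152: heading 343 -> 135
Final: pos=(-23,0), heading=135, 7 segment(s) drawn

Answer: 135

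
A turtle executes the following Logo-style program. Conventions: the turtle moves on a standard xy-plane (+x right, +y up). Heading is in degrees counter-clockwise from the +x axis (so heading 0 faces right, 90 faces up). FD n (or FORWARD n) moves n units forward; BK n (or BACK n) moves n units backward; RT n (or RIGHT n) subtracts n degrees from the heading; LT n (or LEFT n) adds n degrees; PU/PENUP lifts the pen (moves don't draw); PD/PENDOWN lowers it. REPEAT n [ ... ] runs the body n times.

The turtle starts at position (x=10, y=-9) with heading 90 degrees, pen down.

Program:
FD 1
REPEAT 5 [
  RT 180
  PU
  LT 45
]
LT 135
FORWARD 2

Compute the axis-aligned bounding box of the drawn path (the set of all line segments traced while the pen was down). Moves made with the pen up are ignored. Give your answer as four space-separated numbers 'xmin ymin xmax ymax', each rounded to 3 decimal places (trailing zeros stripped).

Answer: 10 -9 10 -8

Derivation:
Executing turtle program step by step:
Start: pos=(10,-9), heading=90, pen down
FD 1: (10,-9) -> (10,-8) [heading=90, draw]
REPEAT 5 [
  -- iteration 1/5 --
  RT 180: heading 90 -> 270
  PU: pen up
  LT 45: heading 270 -> 315
  -- iteration 2/5 --
  RT 180: heading 315 -> 135
  PU: pen up
  LT 45: heading 135 -> 180
  -- iteration 3/5 --
  RT 180: heading 180 -> 0
  PU: pen up
  LT 45: heading 0 -> 45
  -- iteration 4/5 --
  RT 180: heading 45 -> 225
  PU: pen up
  LT 45: heading 225 -> 270
  -- iteration 5/5 --
  RT 180: heading 270 -> 90
  PU: pen up
  LT 45: heading 90 -> 135
]
LT 135: heading 135 -> 270
FD 2: (10,-8) -> (10,-10) [heading=270, move]
Final: pos=(10,-10), heading=270, 1 segment(s) drawn

Segment endpoints: x in {10}, y in {-9, -8}
xmin=10, ymin=-9, xmax=10, ymax=-8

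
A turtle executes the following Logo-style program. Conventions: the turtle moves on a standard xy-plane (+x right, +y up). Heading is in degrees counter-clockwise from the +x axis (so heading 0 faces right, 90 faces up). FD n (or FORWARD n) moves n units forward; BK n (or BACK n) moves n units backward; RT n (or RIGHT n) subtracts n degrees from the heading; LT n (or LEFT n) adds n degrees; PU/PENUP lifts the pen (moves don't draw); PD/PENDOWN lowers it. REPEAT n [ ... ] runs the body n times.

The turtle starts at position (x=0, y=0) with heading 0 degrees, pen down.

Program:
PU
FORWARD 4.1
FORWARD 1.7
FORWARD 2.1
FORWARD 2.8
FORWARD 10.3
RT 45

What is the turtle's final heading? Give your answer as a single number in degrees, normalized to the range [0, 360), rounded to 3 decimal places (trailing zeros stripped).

Answer: 315

Derivation:
Executing turtle program step by step:
Start: pos=(0,0), heading=0, pen down
PU: pen up
FD 4.1: (0,0) -> (4.1,0) [heading=0, move]
FD 1.7: (4.1,0) -> (5.8,0) [heading=0, move]
FD 2.1: (5.8,0) -> (7.9,0) [heading=0, move]
FD 2.8: (7.9,0) -> (10.7,0) [heading=0, move]
FD 10.3: (10.7,0) -> (21,0) [heading=0, move]
RT 45: heading 0 -> 315
Final: pos=(21,0), heading=315, 0 segment(s) drawn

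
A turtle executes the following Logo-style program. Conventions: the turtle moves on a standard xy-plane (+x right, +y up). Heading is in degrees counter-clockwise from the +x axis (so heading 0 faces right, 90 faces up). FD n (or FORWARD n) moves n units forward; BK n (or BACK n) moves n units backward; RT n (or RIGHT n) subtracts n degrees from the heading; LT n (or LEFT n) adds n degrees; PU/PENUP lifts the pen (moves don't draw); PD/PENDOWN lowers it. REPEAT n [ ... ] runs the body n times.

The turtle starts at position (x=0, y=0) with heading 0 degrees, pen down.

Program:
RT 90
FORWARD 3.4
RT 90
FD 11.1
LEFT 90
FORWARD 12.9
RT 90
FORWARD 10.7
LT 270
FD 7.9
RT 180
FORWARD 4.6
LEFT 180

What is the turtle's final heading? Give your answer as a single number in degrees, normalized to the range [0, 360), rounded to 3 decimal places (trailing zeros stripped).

Answer: 90

Derivation:
Executing turtle program step by step:
Start: pos=(0,0), heading=0, pen down
RT 90: heading 0 -> 270
FD 3.4: (0,0) -> (0,-3.4) [heading=270, draw]
RT 90: heading 270 -> 180
FD 11.1: (0,-3.4) -> (-11.1,-3.4) [heading=180, draw]
LT 90: heading 180 -> 270
FD 12.9: (-11.1,-3.4) -> (-11.1,-16.3) [heading=270, draw]
RT 90: heading 270 -> 180
FD 10.7: (-11.1,-16.3) -> (-21.8,-16.3) [heading=180, draw]
LT 270: heading 180 -> 90
FD 7.9: (-21.8,-16.3) -> (-21.8,-8.4) [heading=90, draw]
RT 180: heading 90 -> 270
FD 4.6: (-21.8,-8.4) -> (-21.8,-13) [heading=270, draw]
LT 180: heading 270 -> 90
Final: pos=(-21.8,-13), heading=90, 6 segment(s) drawn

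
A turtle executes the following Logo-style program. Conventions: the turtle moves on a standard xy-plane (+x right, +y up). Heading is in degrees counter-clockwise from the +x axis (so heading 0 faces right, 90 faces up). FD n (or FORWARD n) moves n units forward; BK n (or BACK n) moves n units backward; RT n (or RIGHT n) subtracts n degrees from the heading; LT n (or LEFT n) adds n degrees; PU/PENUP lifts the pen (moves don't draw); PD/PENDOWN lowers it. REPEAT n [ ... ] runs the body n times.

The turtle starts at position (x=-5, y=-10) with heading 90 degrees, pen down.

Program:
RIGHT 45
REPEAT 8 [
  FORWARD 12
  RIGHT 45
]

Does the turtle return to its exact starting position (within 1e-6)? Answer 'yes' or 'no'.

Answer: yes

Derivation:
Executing turtle program step by step:
Start: pos=(-5,-10), heading=90, pen down
RT 45: heading 90 -> 45
REPEAT 8 [
  -- iteration 1/8 --
  FD 12: (-5,-10) -> (3.485,-1.515) [heading=45, draw]
  RT 45: heading 45 -> 0
  -- iteration 2/8 --
  FD 12: (3.485,-1.515) -> (15.485,-1.515) [heading=0, draw]
  RT 45: heading 0 -> 315
  -- iteration 3/8 --
  FD 12: (15.485,-1.515) -> (23.971,-10) [heading=315, draw]
  RT 45: heading 315 -> 270
  -- iteration 4/8 --
  FD 12: (23.971,-10) -> (23.971,-22) [heading=270, draw]
  RT 45: heading 270 -> 225
  -- iteration 5/8 --
  FD 12: (23.971,-22) -> (15.485,-30.485) [heading=225, draw]
  RT 45: heading 225 -> 180
  -- iteration 6/8 --
  FD 12: (15.485,-30.485) -> (3.485,-30.485) [heading=180, draw]
  RT 45: heading 180 -> 135
  -- iteration 7/8 --
  FD 12: (3.485,-30.485) -> (-5,-22) [heading=135, draw]
  RT 45: heading 135 -> 90
  -- iteration 8/8 --
  FD 12: (-5,-22) -> (-5,-10) [heading=90, draw]
  RT 45: heading 90 -> 45
]
Final: pos=(-5,-10), heading=45, 8 segment(s) drawn

Start position: (-5, -10)
Final position: (-5, -10)
Distance = 0; < 1e-6 -> CLOSED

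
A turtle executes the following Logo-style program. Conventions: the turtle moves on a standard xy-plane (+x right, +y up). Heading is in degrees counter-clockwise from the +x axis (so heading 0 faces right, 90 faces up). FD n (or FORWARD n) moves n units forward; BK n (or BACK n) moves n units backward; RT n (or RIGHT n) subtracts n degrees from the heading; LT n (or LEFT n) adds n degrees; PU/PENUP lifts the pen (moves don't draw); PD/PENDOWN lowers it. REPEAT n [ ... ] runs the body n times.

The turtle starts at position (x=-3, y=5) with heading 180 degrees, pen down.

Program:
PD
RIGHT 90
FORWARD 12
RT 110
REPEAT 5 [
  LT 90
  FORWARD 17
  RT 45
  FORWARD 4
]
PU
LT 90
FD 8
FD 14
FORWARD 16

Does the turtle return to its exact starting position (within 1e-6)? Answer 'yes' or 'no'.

Executing turtle program step by step:
Start: pos=(-3,5), heading=180, pen down
PD: pen down
RT 90: heading 180 -> 90
FD 12: (-3,5) -> (-3,17) [heading=90, draw]
RT 110: heading 90 -> 340
REPEAT 5 [
  -- iteration 1/5 --
  LT 90: heading 340 -> 70
  FD 17: (-3,17) -> (2.814,32.975) [heading=70, draw]
  RT 45: heading 70 -> 25
  FD 4: (2.814,32.975) -> (6.44,34.665) [heading=25, draw]
  -- iteration 2/5 --
  LT 90: heading 25 -> 115
  FD 17: (6.44,34.665) -> (-0.745,50.072) [heading=115, draw]
  RT 45: heading 115 -> 70
  FD 4: (-0.745,50.072) -> (0.623,53.831) [heading=70, draw]
  -- iteration 3/5 --
  LT 90: heading 70 -> 160
  FD 17: (0.623,53.831) -> (-15.352,59.646) [heading=160, draw]
  RT 45: heading 160 -> 115
  FD 4: (-15.352,59.646) -> (-17.042,63.271) [heading=115, draw]
  -- iteration 4/5 --
  LT 90: heading 115 -> 205
  FD 17: (-17.042,63.271) -> (-32.449,56.086) [heading=205, draw]
  RT 45: heading 205 -> 160
  FD 4: (-32.449,56.086) -> (-36.208,57.454) [heading=160, draw]
  -- iteration 5/5 --
  LT 90: heading 160 -> 250
  FD 17: (-36.208,57.454) -> (-42.022,41.48) [heading=250, draw]
  RT 45: heading 250 -> 205
  FD 4: (-42.022,41.48) -> (-45.648,39.789) [heading=205, draw]
]
PU: pen up
LT 90: heading 205 -> 295
FD 8: (-45.648,39.789) -> (-42.267,32.539) [heading=295, move]
FD 14: (-42.267,32.539) -> (-36.35,19.85) [heading=295, move]
FD 16: (-36.35,19.85) -> (-29.588,5.349) [heading=295, move]
Final: pos=(-29.588,5.349), heading=295, 11 segment(s) drawn

Start position: (-3, 5)
Final position: (-29.588, 5.349)
Distance = 26.59; >= 1e-6 -> NOT closed

Answer: no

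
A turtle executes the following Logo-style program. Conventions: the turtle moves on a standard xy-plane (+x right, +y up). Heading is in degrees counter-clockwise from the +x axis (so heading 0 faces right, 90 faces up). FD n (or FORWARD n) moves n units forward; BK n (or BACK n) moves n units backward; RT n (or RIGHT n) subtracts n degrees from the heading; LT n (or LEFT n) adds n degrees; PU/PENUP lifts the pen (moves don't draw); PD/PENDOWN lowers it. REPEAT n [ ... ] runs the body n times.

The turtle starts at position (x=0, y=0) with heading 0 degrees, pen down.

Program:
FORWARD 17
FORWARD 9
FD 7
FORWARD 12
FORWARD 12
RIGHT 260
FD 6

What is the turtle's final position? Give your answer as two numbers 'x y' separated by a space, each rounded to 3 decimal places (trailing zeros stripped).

Answer: 55.958 5.909

Derivation:
Executing turtle program step by step:
Start: pos=(0,0), heading=0, pen down
FD 17: (0,0) -> (17,0) [heading=0, draw]
FD 9: (17,0) -> (26,0) [heading=0, draw]
FD 7: (26,0) -> (33,0) [heading=0, draw]
FD 12: (33,0) -> (45,0) [heading=0, draw]
FD 12: (45,0) -> (57,0) [heading=0, draw]
RT 260: heading 0 -> 100
FD 6: (57,0) -> (55.958,5.909) [heading=100, draw]
Final: pos=(55.958,5.909), heading=100, 6 segment(s) drawn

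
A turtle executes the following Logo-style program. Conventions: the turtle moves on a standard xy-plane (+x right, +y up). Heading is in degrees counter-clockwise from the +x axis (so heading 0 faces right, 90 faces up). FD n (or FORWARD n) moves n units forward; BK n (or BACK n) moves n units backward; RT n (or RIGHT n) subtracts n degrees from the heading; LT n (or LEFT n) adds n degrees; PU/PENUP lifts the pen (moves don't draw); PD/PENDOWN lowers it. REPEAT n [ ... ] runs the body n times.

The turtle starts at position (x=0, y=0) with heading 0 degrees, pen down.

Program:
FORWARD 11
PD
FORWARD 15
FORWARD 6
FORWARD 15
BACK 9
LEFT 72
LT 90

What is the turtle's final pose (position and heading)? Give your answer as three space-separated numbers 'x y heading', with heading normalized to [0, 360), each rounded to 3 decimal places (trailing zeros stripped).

Answer: 38 0 162

Derivation:
Executing turtle program step by step:
Start: pos=(0,0), heading=0, pen down
FD 11: (0,0) -> (11,0) [heading=0, draw]
PD: pen down
FD 15: (11,0) -> (26,0) [heading=0, draw]
FD 6: (26,0) -> (32,0) [heading=0, draw]
FD 15: (32,0) -> (47,0) [heading=0, draw]
BK 9: (47,0) -> (38,0) [heading=0, draw]
LT 72: heading 0 -> 72
LT 90: heading 72 -> 162
Final: pos=(38,0), heading=162, 5 segment(s) drawn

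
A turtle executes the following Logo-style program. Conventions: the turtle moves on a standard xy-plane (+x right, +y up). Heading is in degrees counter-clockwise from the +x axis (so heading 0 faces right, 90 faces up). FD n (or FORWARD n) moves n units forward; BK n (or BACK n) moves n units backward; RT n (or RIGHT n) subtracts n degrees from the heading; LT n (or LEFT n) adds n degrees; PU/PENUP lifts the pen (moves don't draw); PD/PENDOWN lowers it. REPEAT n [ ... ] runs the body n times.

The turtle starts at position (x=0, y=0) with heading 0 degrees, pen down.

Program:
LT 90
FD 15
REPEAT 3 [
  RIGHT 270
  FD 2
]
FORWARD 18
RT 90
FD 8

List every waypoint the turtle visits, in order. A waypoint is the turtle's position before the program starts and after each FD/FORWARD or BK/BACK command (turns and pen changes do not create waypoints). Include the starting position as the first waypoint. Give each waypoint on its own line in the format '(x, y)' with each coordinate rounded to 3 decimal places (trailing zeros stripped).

Answer: (0, 0)
(0, 15)
(-2, 15)
(-2, 13)
(0, 13)
(18, 13)
(18, 5)

Derivation:
Executing turtle program step by step:
Start: pos=(0,0), heading=0, pen down
LT 90: heading 0 -> 90
FD 15: (0,0) -> (0,15) [heading=90, draw]
REPEAT 3 [
  -- iteration 1/3 --
  RT 270: heading 90 -> 180
  FD 2: (0,15) -> (-2,15) [heading=180, draw]
  -- iteration 2/3 --
  RT 270: heading 180 -> 270
  FD 2: (-2,15) -> (-2,13) [heading=270, draw]
  -- iteration 3/3 --
  RT 270: heading 270 -> 0
  FD 2: (-2,13) -> (0,13) [heading=0, draw]
]
FD 18: (0,13) -> (18,13) [heading=0, draw]
RT 90: heading 0 -> 270
FD 8: (18,13) -> (18,5) [heading=270, draw]
Final: pos=(18,5), heading=270, 6 segment(s) drawn
Waypoints (7 total):
(0, 0)
(0, 15)
(-2, 15)
(-2, 13)
(0, 13)
(18, 13)
(18, 5)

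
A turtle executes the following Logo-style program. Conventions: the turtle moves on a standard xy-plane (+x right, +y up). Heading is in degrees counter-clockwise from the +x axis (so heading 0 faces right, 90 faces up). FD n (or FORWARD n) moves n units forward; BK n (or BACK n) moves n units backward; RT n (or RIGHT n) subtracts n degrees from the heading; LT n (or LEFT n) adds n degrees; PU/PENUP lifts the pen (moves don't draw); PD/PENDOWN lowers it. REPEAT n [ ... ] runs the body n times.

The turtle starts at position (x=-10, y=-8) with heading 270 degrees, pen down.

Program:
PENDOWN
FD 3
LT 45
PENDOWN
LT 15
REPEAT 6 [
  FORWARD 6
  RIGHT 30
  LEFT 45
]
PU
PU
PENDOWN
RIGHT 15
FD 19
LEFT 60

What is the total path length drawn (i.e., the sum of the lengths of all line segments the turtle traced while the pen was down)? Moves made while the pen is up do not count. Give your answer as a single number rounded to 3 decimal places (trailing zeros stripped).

Executing turtle program step by step:
Start: pos=(-10,-8), heading=270, pen down
PD: pen down
FD 3: (-10,-8) -> (-10,-11) [heading=270, draw]
LT 45: heading 270 -> 315
PD: pen down
LT 15: heading 315 -> 330
REPEAT 6 [
  -- iteration 1/6 --
  FD 6: (-10,-11) -> (-4.804,-14) [heading=330, draw]
  RT 30: heading 330 -> 300
  LT 45: heading 300 -> 345
  -- iteration 2/6 --
  FD 6: (-4.804,-14) -> (0.992,-15.553) [heading=345, draw]
  RT 30: heading 345 -> 315
  LT 45: heading 315 -> 0
  -- iteration 3/6 --
  FD 6: (0.992,-15.553) -> (6.992,-15.553) [heading=0, draw]
  RT 30: heading 0 -> 330
  LT 45: heading 330 -> 15
  -- iteration 4/6 --
  FD 6: (6.992,-15.553) -> (12.787,-14) [heading=15, draw]
  RT 30: heading 15 -> 345
  LT 45: heading 345 -> 30
  -- iteration 5/6 --
  FD 6: (12.787,-14) -> (17.983,-11) [heading=30, draw]
  RT 30: heading 30 -> 0
  LT 45: heading 0 -> 45
  -- iteration 6/6 --
  FD 6: (17.983,-11) -> (22.226,-6.757) [heading=45, draw]
  RT 30: heading 45 -> 15
  LT 45: heading 15 -> 60
]
PU: pen up
PU: pen up
PD: pen down
RT 15: heading 60 -> 45
FD 19: (22.226,-6.757) -> (35.661,6.678) [heading=45, draw]
LT 60: heading 45 -> 105
Final: pos=(35.661,6.678), heading=105, 8 segment(s) drawn

Segment lengths:
  seg 1: (-10,-8) -> (-10,-11), length = 3
  seg 2: (-10,-11) -> (-4.804,-14), length = 6
  seg 3: (-4.804,-14) -> (0.992,-15.553), length = 6
  seg 4: (0.992,-15.553) -> (6.992,-15.553), length = 6
  seg 5: (6.992,-15.553) -> (12.787,-14), length = 6
  seg 6: (12.787,-14) -> (17.983,-11), length = 6
  seg 7: (17.983,-11) -> (22.226,-6.757), length = 6
  seg 8: (22.226,-6.757) -> (35.661,6.678), length = 19
Total = 58

Answer: 58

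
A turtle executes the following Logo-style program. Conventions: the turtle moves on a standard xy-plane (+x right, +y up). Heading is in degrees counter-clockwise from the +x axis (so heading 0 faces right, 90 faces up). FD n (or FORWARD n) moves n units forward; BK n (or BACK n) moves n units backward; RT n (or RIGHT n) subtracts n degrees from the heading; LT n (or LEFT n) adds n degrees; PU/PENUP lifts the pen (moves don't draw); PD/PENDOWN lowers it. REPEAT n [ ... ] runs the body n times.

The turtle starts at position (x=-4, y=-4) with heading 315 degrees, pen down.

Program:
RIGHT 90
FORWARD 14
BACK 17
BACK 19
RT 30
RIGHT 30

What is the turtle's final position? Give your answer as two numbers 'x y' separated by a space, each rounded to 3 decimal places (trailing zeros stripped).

Executing turtle program step by step:
Start: pos=(-4,-4), heading=315, pen down
RT 90: heading 315 -> 225
FD 14: (-4,-4) -> (-13.899,-13.899) [heading=225, draw]
BK 17: (-13.899,-13.899) -> (-1.879,-1.879) [heading=225, draw]
BK 19: (-1.879,-1.879) -> (11.556,11.556) [heading=225, draw]
RT 30: heading 225 -> 195
RT 30: heading 195 -> 165
Final: pos=(11.556,11.556), heading=165, 3 segment(s) drawn

Answer: 11.556 11.556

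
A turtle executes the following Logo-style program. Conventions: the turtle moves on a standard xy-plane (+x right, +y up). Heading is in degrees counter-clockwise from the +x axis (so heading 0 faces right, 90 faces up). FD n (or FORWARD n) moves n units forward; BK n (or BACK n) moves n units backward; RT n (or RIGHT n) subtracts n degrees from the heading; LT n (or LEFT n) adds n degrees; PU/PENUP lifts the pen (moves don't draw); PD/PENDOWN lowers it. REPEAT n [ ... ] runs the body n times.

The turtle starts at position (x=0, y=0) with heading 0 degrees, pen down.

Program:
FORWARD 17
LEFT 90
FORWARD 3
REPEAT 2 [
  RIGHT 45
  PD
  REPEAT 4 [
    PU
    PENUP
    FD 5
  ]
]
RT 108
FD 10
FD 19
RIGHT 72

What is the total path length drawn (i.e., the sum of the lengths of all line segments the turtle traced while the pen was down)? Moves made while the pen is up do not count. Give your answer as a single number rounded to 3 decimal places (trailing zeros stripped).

Executing turtle program step by step:
Start: pos=(0,0), heading=0, pen down
FD 17: (0,0) -> (17,0) [heading=0, draw]
LT 90: heading 0 -> 90
FD 3: (17,0) -> (17,3) [heading=90, draw]
REPEAT 2 [
  -- iteration 1/2 --
  RT 45: heading 90 -> 45
  PD: pen down
  REPEAT 4 [
    -- iteration 1/4 --
    PU: pen up
    PU: pen up
    FD 5: (17,3) -> (20.536,6.536) [heading=45, move]
    -- iteration 2/4 --
    PU: pen up
    PU: pen up
    FD 5: (20.536,6.536) -> (24.071,10.071) [heading=45, move]
    -- iteration 3/4 --
    PU: pen up
    PU: pen up
    FD 5: (24.071,10.071) -> (27.607,13.607) [heading=45, move]
    -- iteration 4/4 --
    PU: pen up
    PU: pen up
    FD 5: (27.607,13.607) -> (31.142,17.142) [heading=45, move]
  ]
  -- iteration 2/2 --
  RT 45: heading 45 -> 0
  PD: pen down
  REPEAT 4 [
    -- iteration 1/4 --
    PU: pen up
    PU: pen up
    FD 5: (31.142,17.142) -> (36.142,17.142) [heading=0, move]
    -- iteration 2/4 --
    PU: pen up
    PU: pen up
    FD 5: (36.142,17.142) -> (41.142,17.142) [heading=0, move]
    -- iteration 3/4 --
    PU: pen up
    PU: pen up
    FD 5: (41.142,17.142) -> (46.142,17.142) [heading=0, move]
    -- iteration 4/4 --
    PU: pen up
    PU: pen up
    FD 5: (46.142,17.142) -> (51.142,17.142) [heading=0, move]
  ]
]
RT 108: heading 0 -> 252
FD 10: (51.142,17.142) -> (48.052,7.632) [heading=252, move]
FD 19: (48.052,7.632) -> (42.181,-10.439) [heading=252, move]
RT 72: heading 252 -> 180
Final: pos=(42.181,-10.439), heading=180, 2 segment(s) drawn

Segment lengths:
  seg 1: (0,0) -> (17,0), length = 17
  seg 2: (17,0) -> (17,3), length = 3
Total = 20

Answer: 20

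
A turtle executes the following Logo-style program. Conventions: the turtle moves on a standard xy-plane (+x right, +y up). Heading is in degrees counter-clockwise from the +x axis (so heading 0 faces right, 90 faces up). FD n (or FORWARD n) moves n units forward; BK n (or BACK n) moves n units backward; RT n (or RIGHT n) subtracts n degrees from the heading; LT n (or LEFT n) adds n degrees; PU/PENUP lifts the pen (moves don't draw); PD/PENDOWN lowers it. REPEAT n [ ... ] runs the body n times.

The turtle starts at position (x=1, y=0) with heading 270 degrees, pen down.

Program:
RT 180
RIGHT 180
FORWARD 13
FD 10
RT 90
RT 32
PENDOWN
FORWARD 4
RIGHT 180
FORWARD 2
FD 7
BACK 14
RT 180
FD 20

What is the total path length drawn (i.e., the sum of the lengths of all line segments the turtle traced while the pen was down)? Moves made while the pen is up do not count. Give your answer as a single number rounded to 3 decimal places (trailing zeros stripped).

Executing turtle program step by step:
Start: pos=(1,0), heading=270, pen down
RT 180: heading 270 -> 90
RT 180: heading 90 -> 270
FD 13: (1,0) -> (1,-13) [heading=270, draw]
FD 10: (1,-13) -> (1,-23) [heading=270, draw]
RT 90: heading 270 -> 180
RT 32: heading 180 -> 148
PD: pen down
FD 4: (1,-23) -> (-2.392,-20.88) [heading=148, draw]
RT 180: heading 148 -> 328
FD 2: (-2.392,-20.88) -> (-0.696,-21.94) [heading=328, draw]
FD 7: (-0.696,-21.94) -> (5.24,-25.65) [heading=328, draw]
BK 14: (5.24,-25.65) -> (-6.632,-18.231) [heading=328, draw]
RT 180: heading 328 -> 148
FD 20: (-6.632,-18.231) -> (-23.593,-7.632) [heading=148, draw]
Final: pos=(-23.593,-7.632), heading=148, 7 segment(s) drawn

Segment lengths:
  seg 1: (1,0) -> (1,-13), length = 13
  seg 2: (1,-13) -> (1,-23), length = 10
  seg 3: (1,-23) -> (-2.392,-20.88), length = 4
  seg 4: (-2.392,-20.88) -> (-0.696,-21.94), length = 2
  seg 5: (-0.696,-21.94) -> (5.24,-25.65), length = 7
  seg 6: (5.24,-25.65) -> (-6.632,-18.231), length = 14
  seg 7: (-6.632,-18.231) -> (-23.593,-7.632), length = 20
Total = 70

Answer: 70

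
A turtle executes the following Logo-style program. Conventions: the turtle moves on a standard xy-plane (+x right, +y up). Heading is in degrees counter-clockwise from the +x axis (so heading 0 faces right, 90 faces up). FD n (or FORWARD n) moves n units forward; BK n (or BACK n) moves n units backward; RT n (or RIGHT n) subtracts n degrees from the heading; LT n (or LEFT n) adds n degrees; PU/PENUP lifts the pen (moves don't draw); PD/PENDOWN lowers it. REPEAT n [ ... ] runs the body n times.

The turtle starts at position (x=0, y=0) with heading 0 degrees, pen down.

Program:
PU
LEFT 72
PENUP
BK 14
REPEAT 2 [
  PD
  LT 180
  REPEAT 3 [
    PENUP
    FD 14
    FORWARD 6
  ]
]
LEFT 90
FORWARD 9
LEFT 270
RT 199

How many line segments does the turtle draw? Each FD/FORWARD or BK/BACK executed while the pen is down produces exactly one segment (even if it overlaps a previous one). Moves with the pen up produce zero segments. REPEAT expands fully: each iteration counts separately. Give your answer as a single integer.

Answer: 0

Derivation:
Executing turtle program step by step:
Start: pos=(0,0), heading=0, pen down
PU: pen up
LT 72: heading 0 -> 72
PU: pen up
BK 14: (0,0) -> (-4.326,-13.315) [heading=72, move]
REPEAT 2 [
  -- iteration 1/2 --
  PD: pen down
  LT 180: heading 72 -> 252
  REPEAT 3 [
    -- iteration 1/3 --
    PU: pen up
    FD 14: (-4.326,-13.315) -> (-8.652,-26.63) [heading=252, move]
    FD 6: (-8.652,-26.63) -> (-10.507,-32.336) [heading=252, move]
    -- iteration 2/3 --
    PU: pen up
    FD 14: (-10.507,-32.336) -> (-14.833,-45.651) [heading=252, move]
    FD 6: (-14.833,-45.651) -> (-16.687,-51.357) [heading=252, move]
    -- iteration 3/3 --
    PU: pen up
    FD 14: (-16.687,-51.357) -> (-21.013,-64.672) [heading=252, move]
    FD 6: (-21.013,-64.672) -> (-22.867,-70.378) [heading=252, move]
  ]
  -- iteration 2/2 --
  PD: pen down
  LT 180: heading 252 -> 72
  REPEAT 3 [
    -- iteration 1/3 --
    PU: pen up
    FD 14: (-22.867,-70.378) -> (-18.541,-57.063) [heading=72, move]
    FD 6: (-18.541,-57.063) -> (-16.687,-51.357) [heading=72, move]
    -- iteration 2/3 --
    PU: pen up
    FD 14: (-16.687,-51.357) -> (-12.361,-38.042) [heading=72, move]
    FD 6: (-12.361,-38.042) -> (-10.507,-32.336) [heading=72, move]
    -- iteration 3/3 --
    PU: pen up
    FD 14: (-10.507,-32.336) -> (-6.18,-19.021) [heading=72, move]
    FD 6: (-6.18,-19.021) -> (-4.326,-13.315) [heading=72, move]
  ]
]
LT 90: heading 72 -> 162
FD 9: (-4.326,-13.315) -> (-12.886,-10.534) [heading=162, move]
LT 270: heading 162 -> 72
RT 199: heading 72 -> 233
Final: pos=(-12.886,-10.534), heading=233, 0 segment(s) drawn
Segments drawn: 0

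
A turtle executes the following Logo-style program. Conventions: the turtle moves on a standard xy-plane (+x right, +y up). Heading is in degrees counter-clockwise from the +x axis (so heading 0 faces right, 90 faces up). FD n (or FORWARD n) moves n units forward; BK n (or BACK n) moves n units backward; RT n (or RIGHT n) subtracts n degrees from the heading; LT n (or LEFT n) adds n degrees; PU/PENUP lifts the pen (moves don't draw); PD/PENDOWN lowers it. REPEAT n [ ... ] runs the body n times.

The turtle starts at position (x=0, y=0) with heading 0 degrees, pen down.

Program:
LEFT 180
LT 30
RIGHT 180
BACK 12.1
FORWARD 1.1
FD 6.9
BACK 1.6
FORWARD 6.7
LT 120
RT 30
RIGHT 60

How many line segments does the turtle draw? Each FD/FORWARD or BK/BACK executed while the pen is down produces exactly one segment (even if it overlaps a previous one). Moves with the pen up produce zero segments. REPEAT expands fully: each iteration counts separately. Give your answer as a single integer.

Answer: 5

Derivation:
Executing turtle program step by step:
Start: pos=(0,0), heading=0, pen down
LT 180: heading 0 -> 180
LT 30: heading 180 -> 210
RT 180: heading 210 -> 30
BK 12.1: (0,0) -> (-10.479,-6.05) [heading=30, draw]
FD 1.1: (-10.479,-6.05) -> (-9.526,-5.5) [heading=30, draw]
FD 6.9: (-9.526,-5.5) -> (-3.551,-2.05) [heading=30, draw]
BK 1.6: (-3.551,-2.05) -> (-4.936,-2.85) [heading=30, draw]
FD 6.7: (-4.936,-2.85) -> (0.866,0.5) [heading=30, draw]
LT 120: heading 30 -> 150
RT 30: heading 150 -> 120
RT 60: heading 120 -> 60
Final: pos=(0.866,0.5), heading=60, 5 segment(s) drawn
Segments drawn: 5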